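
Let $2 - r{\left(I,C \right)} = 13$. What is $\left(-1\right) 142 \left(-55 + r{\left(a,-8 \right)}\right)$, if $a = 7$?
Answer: $9372$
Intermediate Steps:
$r{\left(I,C \right)} = -11$ ($r{\left(I,C \right)} = 2 - 13 = -11$)
$\left(-1\right) 142 \left(-55 + r{\left(a,-8 \right)}\right) = \left(-1\right) 142 \left(-55 - 11\right) = \left(-142\right) \left(-66\right) = 9372$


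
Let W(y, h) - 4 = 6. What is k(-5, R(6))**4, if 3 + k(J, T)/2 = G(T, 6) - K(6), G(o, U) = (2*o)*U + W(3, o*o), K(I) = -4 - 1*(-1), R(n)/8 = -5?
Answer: 780748960000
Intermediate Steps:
W(y, h) = 10 (W(y, h) = 4 + 6 = 10)
R(n) = -40 (R(n) = 8*(-5) = -40)
K(I) = -3 (K(I) = -4 + 1 = -3)
G(o, U) = 10 + 2*U*o (G(o, U) = (2*o)*U + 10 = 2*U*o + 10 = 10 + 2*U*o)
k(J, T) = 20 + 24*T (k(J, T) = -6 + 2*((10 + 2*6*T) - 1*(-3)) = -6 + 2*((10 + 12*T) + 3) = -6 + 2*(13 + 12*T) = -6 + (26 + 24*T) = 20 + 24*T)
k(-5, R(6))**4 = (20 + 24*(-40))**4 = (20 - 960)**4 = (-940)**4 = 780748960000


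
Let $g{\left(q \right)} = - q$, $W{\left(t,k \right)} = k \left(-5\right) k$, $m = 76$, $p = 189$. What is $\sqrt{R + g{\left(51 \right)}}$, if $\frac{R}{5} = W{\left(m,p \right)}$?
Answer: $2 i \sqrt{223269} \approx 945.03 i$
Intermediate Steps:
$W{\left(t,k \right)} = - 5 k^{2}$ ($W{\left(t,k \right)} = - 5 k k = - 5 k^{2}$)
$R = -893025$ ($R = 5 \left(- 5 \cdot 189^{2}\right) = 5 \left(\left(-5\right) 35721\right) = 5 \left(-178605\right) = -893025$)
$\sqrt{R + g{\left(51 \right)}} = \sqrt{-893025 - 51} = \sqrt{-893076} = 2 i \sqrt{223269}$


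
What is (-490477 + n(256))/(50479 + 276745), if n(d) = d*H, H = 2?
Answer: -489965/327224 ≈ -1.4973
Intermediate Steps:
n(d) = 2*d (n(d) = d*2 = 2*d)
(-490477 + n(256))/(50479 + 276745) = (-490477 + 2*256)/(50479 + 276745) = (-490477 + 512)/327224 = -489965*1/327224 = -489965/327224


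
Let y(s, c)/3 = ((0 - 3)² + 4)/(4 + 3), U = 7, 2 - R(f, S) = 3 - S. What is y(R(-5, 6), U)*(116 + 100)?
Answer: 8424/7 ≈ 1203.4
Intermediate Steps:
R(f, S) = -1 + S (R(f, S) = 2 - (3 - S) = 2 + (-3 + S) = -1 + S)
y(s, c) = 39/7 (y(s, c) = 3*(((0 - 3)² + 4)/(4 + 3)) = 3*(((-3)² + 4)/7) = 3*((9 + 4)*(⅐)) = 3*(13*(⅐)) = 3*(13/7) = 39/7)
y(R(-5, 6), U)*(116 + 100) = 39*(116 + 100)/7 = (39/7)*216 = 8424/7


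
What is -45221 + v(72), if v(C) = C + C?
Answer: -45077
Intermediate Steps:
v(C) = 2*C
-45221 + v(72) = -45221 + 2*72 = -45221 + 144 = -45077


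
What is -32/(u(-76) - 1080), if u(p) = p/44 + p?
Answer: 352/12735 ≈ 0.027640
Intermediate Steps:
u(p) = 45*p/44 (u(p) = p*(1/44) + p = p/44 + p = 45*p/44)
-32/(u(-76) - 1080) = -32/((45/44)*(-76) - 1080) = -32/(-855/11 - 1080) = -32/(-12735/11) = -32*(-11/12735) = 352/12735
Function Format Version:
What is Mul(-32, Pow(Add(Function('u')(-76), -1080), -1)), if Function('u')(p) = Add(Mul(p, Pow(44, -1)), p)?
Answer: Rational(352, 12735) ≈ 0.027640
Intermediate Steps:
Function('u')(p) = Mul(Rational(45, 44), p) (Function('u')(p) = Add(Mul(p, Rational(1, 44)), p) = Add(Mul(Rational(1, 44), p), p) = Mul(Rational(45, 44), p))
Mul(-32, Pow(Add(Function('u')(-76), -1080), -1)) = Mul(-32, Pow(Add(Mul(Rational(45, 44), -76), -1080), -1)) = Mul(-32, Pow(Add(Rational(-855, 11), -1080), -1)) = Mul(-32, Pow(Rational(-12735, 11), -1)) = Mul(-32, Rational(-11, 12735)) = Rational(352, 12735)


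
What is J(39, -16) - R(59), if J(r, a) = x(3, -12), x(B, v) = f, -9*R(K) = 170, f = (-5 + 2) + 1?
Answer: 152/9 ≈ 16.889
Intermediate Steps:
f = -2 (f = -3 + 1 = -2)
R(K) = -170/9 (R(K) = -⅑*170 = -170/9)
x(B, v) = -2
J(r, a) = -2
J(39, -16) - R(59) = -2 - 1*(-170/9) = -2 + 170/9 = 152/9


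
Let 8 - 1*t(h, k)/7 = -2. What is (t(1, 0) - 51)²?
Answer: 361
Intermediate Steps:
t(h, k) = 70 (t(h, k) = 56 - 7*(-2) = 56 + 14 = 70)
(t(1, 0) - 51)² = (70 - 51)² = 19² = 361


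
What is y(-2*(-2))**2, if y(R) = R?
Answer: 16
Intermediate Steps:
y(-2*(-2))**2 = (-2*(-2))**2 = 4**2 = 16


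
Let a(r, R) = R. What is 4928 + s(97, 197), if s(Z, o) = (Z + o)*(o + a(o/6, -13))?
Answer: 59024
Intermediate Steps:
s(Z, o) = (-13 + o)*(Z + o) (s(Z, o) = (Z + o)*(o - 13) = (Z + o)*(-13 + o) = (-13 + o)*(Z + o))
4928 + s(97, 197) = 4928 + (197² - 13*97 - 13*197 + 97*197) = 4928 + (38809 - 1261 - 2561 + 19109) = 4928 + 54096 = 59024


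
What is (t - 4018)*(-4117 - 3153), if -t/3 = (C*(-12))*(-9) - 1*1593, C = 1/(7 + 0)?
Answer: -36371810/7 ≈ -5.1960e+6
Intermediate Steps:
C = 1/7 ≈ 0.14286
t = 33129/7 (t = -3*(((1/7)*(-12))*(-9) - 1*1593) = -3*(-12/7*(-9) - 1593) = -3*(108/7 - 1593) = -3*(-11043/7) = 33129/7 ≈ 4732.7)
(t - 4018)*(-4117 - 3153) = (33129/7 - 4018)*(-4117 - 3153) = (5003/7)*(-7270) = -36371810/7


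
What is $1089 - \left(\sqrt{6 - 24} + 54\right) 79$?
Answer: $-3177 - 237 i \sqrt{2} \approx -3177.0 - 335.17 i$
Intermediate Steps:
$1089 - \left(\sqrt{6 - 24} + 54\right) 79 = 1089 - \left(\sqrt{-18} + 54\right) 79 = 1089 - \left(3 i \sqrt{2} + 54\right) 79 = 1089 - \left(54 + 3 i \sqrt{2}\right) 79 = 1089 - \left(4266 + 237 i \sqrt{2}\right) = -3177 - 237 i \sqrt{2}$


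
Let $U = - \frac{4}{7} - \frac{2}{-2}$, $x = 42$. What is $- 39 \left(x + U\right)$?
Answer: $- \frac{11583}{7} \approx -1654.7$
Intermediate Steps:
$U = \frac{3}{7}$ ($U = \left(-4\right) \frac{1}{7} - -1 = - \frac{4}{7} + 1 = \frac{3}{7} \approx 0.42857$)
$- 39 \left(x + U\right) = - 39 \left(42 + \frac{3}{7}\right) = \left(-39\right) \frac{297}{7} = - \frac{11583}{7}$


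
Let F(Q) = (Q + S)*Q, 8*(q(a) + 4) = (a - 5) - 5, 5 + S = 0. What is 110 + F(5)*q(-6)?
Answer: 110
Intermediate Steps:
S = -5 (S = -5 + 0 = -5)
q(a) = -21/4 + a/8 (q(a) = -4 + ((a - 5) - 5)/8 = -4 + ((-5 + a) - 5)/8 = -4 + (-10 + a)/8 = -4 + (-5/4 + a/8) = -21/4 + a/8)
F(Q) = Q*(-5 + Q) (F(Q) = (Q - 5)*Q = (-5 + Q)*Q = Q*(-5 + Q))
110 + F(5)*q(-6) = 110 + (5*(-5 + 5))*(-21/4 + (1/8)*(-6)) = 110 + (5*0)*(-21/4 - 3/4) = 110 + 0*(-6) = 110 + 0 = 110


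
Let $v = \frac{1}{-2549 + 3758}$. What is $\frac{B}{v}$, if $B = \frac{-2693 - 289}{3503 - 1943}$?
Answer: $- \frac{46221}{20} \approx -2311.1$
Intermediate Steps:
$v = \frac{1}{1209} \approx 0.00082713$
$B = - \frac{497}{260}$ ($B = - \frac{2982}{1560} = \left(-2982\right) \frac{1}{1560} = - \frac{497}{260} \approx -1.9115$)
$\frac{B}{v} = - \frac{497 \frac{1}{\frac{1}{1209}}}{260} = \left(- \frac{497}{260}\right) 1209 = - \frac{46221}{20}$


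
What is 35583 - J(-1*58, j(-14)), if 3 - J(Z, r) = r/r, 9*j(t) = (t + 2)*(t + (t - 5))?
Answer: 35581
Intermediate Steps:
j(t) = (-5 + 2*t)*(2 + t)/9 (j(t) = ((t + 2)*(t + (t - 5)))/9 = ((2 + t)*(t + (-5 + t)))/9 = ((2 + t)*(-5 + 2*t))/9 = ((-5 + 2*t)*(2 + t))/9 = (-5 + 2*t)*(2 + t)/9)
J(Z, r) = 2 (J(Z, r) = 3 - r/r = 3 - 1*1 = 3 - 1 = 2)
35583 - J(-1*58, j(-14)) = 35583 - 1*2 = 35583 - 2 = 35581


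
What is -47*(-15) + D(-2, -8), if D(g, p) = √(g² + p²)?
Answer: 705 + 2*√17 ≈ 713.25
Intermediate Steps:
-47*(-15) + D(-2, -8) = -47*(-15) + √((-2)² + (-8)²) = 705 + √(4 + 64) = 705 + √68 = 705 + 2*√17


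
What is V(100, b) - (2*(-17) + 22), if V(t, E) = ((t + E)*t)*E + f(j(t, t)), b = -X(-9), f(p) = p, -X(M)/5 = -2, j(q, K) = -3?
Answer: -89991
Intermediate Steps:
X(M) = 10 (X(M) = -5*(-2) = 10)
b = -10 (b = -1*10 = -10)
V(t, E) = -3 + E*t*(E + t) (V(t, E) = ((t + E)*t)*E - 3 = ((E + t)*t)*E - 3 = (t*(E + t))*E - 3 = E*t*(E + t) - 3 = -3 + E*t*(E + t))
V(100, b) - (2*(-17) + 22) = (-3 - 10*100**2 + 100*(-10)**2) - (2*(-17) + 22) = (-3 - 10*10000 + 100*100) - (-34 + 22) = (-3 - 100000 + 10000) - 1*(-12) = -90003 + 12 = -89991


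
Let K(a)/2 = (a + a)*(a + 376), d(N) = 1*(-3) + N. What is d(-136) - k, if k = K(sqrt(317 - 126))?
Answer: -903 - 1504*sqrt(191) ≈ -21689.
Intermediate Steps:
d(N) = -3 + N
K(a) = 4*a*(376 + a) (K(a) = 2*((a + a)*(a + 376)) = 2*((2*a)*(376 + a)) = 2*(2*a*(376 + a)) = 4*a*(376 + a))
k = 4*sqrt(191)*(376 + sqrt(191)) (k = 4*sqrt(317 - 126)*(376 + sqrt(317 - 126)) = 4*sqrt(191)*(376 + sqrt(191)) ≈ 21550.)
d(-136) - k = (-3 - 136) - (764 + 1504*sqrt(191)) = -139 + (-764 - 1504*sqrt(191)) = -903 - 1504*sqrt(191)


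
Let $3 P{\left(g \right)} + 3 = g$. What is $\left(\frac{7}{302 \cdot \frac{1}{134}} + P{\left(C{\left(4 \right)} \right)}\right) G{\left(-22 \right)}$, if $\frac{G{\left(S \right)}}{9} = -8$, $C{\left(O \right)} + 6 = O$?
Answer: $- \frac{15648}{151} \approx -103.63$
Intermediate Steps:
$C{\left(O \right)} = -6 + O$
$P{\left(g \right)} = -1 + \frac{g}{3}$
$G{\left(S \right)} = -72$ ($G{\left(S \right)} = 9 \left(-8\right) = -72$)
$\left(\frac{7}{302 \cdot \frac{1}{134}} + P{\left(C{\left(4 \right)} \right)}\right) G{\left(-22 \right)} = \left(\frac{7}{302 \cdot \frac{1}{134}} - \left(1 - \frac{-6 + 4}{3}\right)\right) \left(-72\right) = \left(\frac{7}{302 \cdot \frac{1}{134}} + \left(-1 + \frac{1}{3} \left(-2\right)\right)\right) \left(-72\right) = \left(\frac{7}{\frac{151}{67}} - \frac{5}{3}\right) \left(-72\right) = \left(7 \cdot \frac{67}{151} - \frac{5}{3}\right) \left(-72\right) = \left(\frac{469}{151} - \frac{5}{3}\right) \left(-72\right) = \frac{652}{453} \left(-72\right) = - \frac{15648}{151}$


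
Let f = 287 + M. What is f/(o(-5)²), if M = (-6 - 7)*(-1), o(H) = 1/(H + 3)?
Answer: 1200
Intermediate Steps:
o(H) = 1/(3 + H)
M = 13 (M = -13*(-1) = 13)
f = 300 (f = 287 + 13 = 300)
f/(o(-5)²) = 300/((1/(3 - 5))²) = 300/((1/(-2))²) = 300/((-½)²) = 300/(¼) = 300*4 = 1200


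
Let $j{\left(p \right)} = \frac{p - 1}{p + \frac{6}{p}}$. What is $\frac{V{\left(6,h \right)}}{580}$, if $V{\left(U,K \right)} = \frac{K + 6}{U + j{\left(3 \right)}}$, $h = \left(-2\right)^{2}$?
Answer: $\frac{5}{1856} \approx 0.002694$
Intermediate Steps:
$h = 4$
$j{\left(p \right)} = \frac{-1 + p}{p + \frac{6}{p}}$
$V{\left(U,K \right)} = \frac{6 + K}{\frac{2}{5} + U}$ ($V{\left(U,K \right)} = \frac{K + 6}{U + \frac{3 \left(-1 + 3\right)}{6 + 3^{2}}} = \frac{6 + K}{U + 3 \frac{1}{6 + 9} \cdot 2} = \frac{6 + K}{U + 3 \cdot \frac{1}{15} \cdot 2} = \frac{6 + K}{U + \frac{2}{5}} = \frac{6 + K}{\frac{2}{5} + U}$)
$\frac{V{\left(6,h \right)}}{580} = \frac{5 \frac{1}{2 + 5 \cdot 6} \left(6 + 4\right)}{580} = 5 \frac{1}{2 + 30} \cdot 10 \cdot \frac{1}{580} = 5 \cdot \frac{1}{32} \cdot 10 \cdot \frac{1}{580} = \frac{25}{16} \cdot \frac{1}{580} = \frac{5}{1856}$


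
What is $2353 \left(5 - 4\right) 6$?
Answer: $14118$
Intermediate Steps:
$2353 \left(5 - 4\right) 6 = 2353 \cdot 1 \cdot 6 = 2353 \cdot 6 = 14118$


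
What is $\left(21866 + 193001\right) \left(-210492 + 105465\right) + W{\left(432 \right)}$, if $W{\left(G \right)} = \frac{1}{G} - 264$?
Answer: $- \frac{9748873442735}{432} \approx -2.2567 \cdot 10^{10}$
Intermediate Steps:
$W{\left(G \right)} = -264 + \frac{1}{G}$
$\left(21866 + 193001\right) \left(-210492 + 105465\right) + W{\left(432 \right)} = \left(21866 + 193001\right) \left(-210492 + 105465\right) - \left(264 - \frac{1}{432}\right) = 214867 \left(-105027\right) + \left(-264 + \frac{1}{432}\right) = -22566836409 - \frac{114047}{432} = - \frac{9748873442735}{432}$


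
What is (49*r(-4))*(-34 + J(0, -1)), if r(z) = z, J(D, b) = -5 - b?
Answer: 7448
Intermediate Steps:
(49*r(-4))*(-34 + J(0, -1)) = (49*(-4))*(-34 + (-5 - 1*(-1))) = -196*(-34 + (-5 + 1)) = -196*(-34 - 4) = -196*(-38) = 7448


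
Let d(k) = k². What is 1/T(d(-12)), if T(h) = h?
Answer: 1/144 ≈ 0.0069444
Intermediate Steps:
1/T(d(-12)) = 1/((-12)²) = 1/144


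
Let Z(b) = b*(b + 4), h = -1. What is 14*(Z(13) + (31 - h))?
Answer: 3542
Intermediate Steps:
Z(b) = b*(4 + b)
14*(Z(13) + (31 - h)) = 14*(13*(4 + 13) + (31 - 1*(-1))) = 14*(13*17 + (31 + 1)) = 14*(221 + 32) = 14*253 = 3542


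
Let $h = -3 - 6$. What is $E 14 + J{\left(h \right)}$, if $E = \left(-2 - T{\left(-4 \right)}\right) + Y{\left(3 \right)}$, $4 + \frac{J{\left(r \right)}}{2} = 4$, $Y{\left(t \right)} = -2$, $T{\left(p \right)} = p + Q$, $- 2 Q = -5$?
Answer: $-35$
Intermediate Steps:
$Q = \frac{5}{2}$ ($Q = \left(- \frac{1}{2}\right) \left(-5\right) = \frac{5}{2} \approx 2.5$)
$T{\left(p \right)} = \frac{5}{2} + p$ ($T{\left(p \right)} = p + \frac{5}{2} = \frac{5}{2} + p$)
$h = -9$ ($h = -3 - 6 = -9$)
$J{\left(r \right)} = 0$ ($J{\left(r \right)} = -8 + 2 \cdot 4 = -8 + 8 = 0$)
$E = - \frac{5}{2}$ ($E = \left(-2 - \left(\frac{5}{2} - 4\right)\right) - 2 = \left(-2 - - \frac{3}{2}\right) - 2 = \left(-2 + \frac{3}{2}\right) - 2 = - \frac{1}{2} - 2 = - \frac{5}{2} \approx -2.5$)
$E 14 + J{\left(h \right)} = \left(- \frac{5}{2}\right) 14 + 0 = -35 + 0 = -35$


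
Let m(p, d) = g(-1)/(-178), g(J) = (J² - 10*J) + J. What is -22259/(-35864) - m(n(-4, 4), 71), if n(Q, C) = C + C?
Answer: 2160371/3191896 ≈ 0.67683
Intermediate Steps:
n(Q, C) = 2*C
g(J) = J² - 9*J
m(p, d) = -5/89 (m(p, d) = -(-9 - 1)/(-178) = -1*(-10)*(-1/178) = 10*(-1/178) = -5/89)
-22259/(-35864) - m(n(-4, 4), 71) = -22259/(-35864) - 1*(-5/89) = -22259*(-1/35864) + 5/89 = 22259/35864 + 5/89 = 2160371/3191896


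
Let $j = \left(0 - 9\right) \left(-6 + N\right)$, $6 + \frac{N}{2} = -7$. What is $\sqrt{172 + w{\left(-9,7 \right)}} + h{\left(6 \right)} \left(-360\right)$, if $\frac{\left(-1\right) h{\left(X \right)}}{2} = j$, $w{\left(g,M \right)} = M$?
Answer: $207360 + \sqrt{179} \approx 2.0737 \cdot 10^{5}$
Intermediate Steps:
$N = -26$ ($N = -12 + 2 \left(-7\right) = -12 - 14 = -26$)
$j = 288$ ($j = \left(0 - 9\right) \left(-6 - 26\right) = \left(-9\right) \left(-32\right) = 288$)
$h{\left(X \right)} = -576$ ($h{\left(X \right)} = \left(-2\right) 288 = -576$)
$\sqrt{172 + w{\left(-9,7 \right)}} + h{\left(6 \right)} \left(-360\right) = \sqrt{172 + 7} - -207360 = \sqrt{179} + 207360 = 207360 + \sqrt{179}$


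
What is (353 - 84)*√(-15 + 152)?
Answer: 269*√137 ≈ 3148.6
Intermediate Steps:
(353 - 84)*√(-15 + 152) = 269*√137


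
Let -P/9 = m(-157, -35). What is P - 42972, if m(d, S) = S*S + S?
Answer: -53682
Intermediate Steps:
m(d, S) = S + S**2 (m(d, S) = S**2 + S = S + S**2)
P = -10710 (P = -(-315)*(1 - 35) = -(-315)*(-34) = -9*1190 = -10710)
P - 42972 = -10710 - 42972 = -53682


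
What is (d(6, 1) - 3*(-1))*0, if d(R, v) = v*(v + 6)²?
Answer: 0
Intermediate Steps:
d(R, v) = v*(6 + v)²
(d(6, 1) - 3*(-1))*0 = (1*(6 + 1)² - 3*(-1))*0 = (1*7² + 3)*0 = (1*49 + 3)*0 = (49 + 3)*0 = 52*0 = 0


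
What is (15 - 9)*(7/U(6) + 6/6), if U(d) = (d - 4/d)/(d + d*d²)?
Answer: 7017/4 ≈ 1754.3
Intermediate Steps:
U(d) = (d - 4/d)/(d + d³)
(15 - 9)*(7/U(6) + 6/6) = (15 - 9)*(7/(((-4 + 6²)/(6² + 6⁴))) + 6/6) = 6*(7/(((-4 + 36)/(36 + 1296))) + 6*(⅙)) = 6*(7/((32/1332)) + 1) = 6*(7/(((1/1332)*32)) + 1) = 6*(7/(8/333) + 1) = 6*(7*(333/8) + 1) = 6*(2331/8 + 1) = 6*(2339/8) = 7017/4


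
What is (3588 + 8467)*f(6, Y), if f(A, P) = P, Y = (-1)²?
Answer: 12055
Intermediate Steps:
Y = 1
(3588 + 8467)*f(6, Y) = (3588 + 8467)*1 = 12055*1 = 12055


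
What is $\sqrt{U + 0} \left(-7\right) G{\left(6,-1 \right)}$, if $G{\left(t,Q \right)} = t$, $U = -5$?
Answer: $- 42 i \sqrt{5} \approx - 93.915 i$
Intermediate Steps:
$\sqrt{U + 0} \left(-7\right) G{\left(6,-1 \right)} = \sqrt{-5 + 0} \left(-7\right) 6 = \sqrt{-5} \left(-7\right) 6 = i \sqrt{5} \left(-7\right) 6 = - 7 i \sqrt{5} \cdot 6 = - 42 i \sqrt{5}$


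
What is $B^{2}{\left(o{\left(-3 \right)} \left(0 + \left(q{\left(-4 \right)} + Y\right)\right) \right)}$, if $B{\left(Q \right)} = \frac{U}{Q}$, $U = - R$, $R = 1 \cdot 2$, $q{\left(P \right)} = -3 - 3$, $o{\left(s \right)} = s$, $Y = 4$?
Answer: $\frac{1}{9} \approx 0.11111$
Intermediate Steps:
$q{\left(P \right)} = -6$
$R = 2$
$U = -2$ ($U = \left(-1\right) 2 = -2$)
$B{\left(Q \right)} = - \frac{2}{Q}$
$B^{2}{\left(o{\left(-3 \right)} \left(0 + \left(q{\left(-4 \right)} + Y\right)\right) \right)} = \left(- \frac{2}{\left(-3\right) \left(0 + \left(-6 + 4\right)\right)}\right)^{2} = \left(- \frac{2}{\left(-3\right) \left(0 - 2\right)}\right)^{2} = \left(- \frac{2}{\left(-3\right) \left(-2\right)}\right)^{2} = \left(- \frac{2}{6}\right)^{2} = \left(\left(-2\right) \frac{1}{6}\right)^{2} = \left(- \frac{1}{3}\right)^{2} = \frac{1}{9}$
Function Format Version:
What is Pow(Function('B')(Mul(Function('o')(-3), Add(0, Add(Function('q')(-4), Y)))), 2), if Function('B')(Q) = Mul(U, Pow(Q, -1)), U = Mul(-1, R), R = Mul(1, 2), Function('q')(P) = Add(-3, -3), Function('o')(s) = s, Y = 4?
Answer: Rational(1, 9) ≈ 0.11111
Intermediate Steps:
Function('q')(P) = -6
R = 2
U = -2 (U = Mul(-1, 2) = -2)
Function('B')(Q) = Mul(-2, Pow(Q, -1))
Pow(Function('B')(Mul(Function('o')(-3), Add(0, Add(Function('q')(-4), Y)))), 2) = Pow(Mul(-2, Pow(Mul(-3, Add(0, Add(-6, 4))), -1)), 2) = Pow(Mul(-2, Pow(Mul(-3, Add(0, -2)), -1)), 2) = Pow(Mul(-2, Pow(Mul(-3, -2), -1)), 2) = Pow(Mul(-2, Pow(6, -1)), 2) = Pow(Mul(-2, Rational(1, 6)), 2) = Pow(Rational(-1, 3), 2) = Rational(1, 9)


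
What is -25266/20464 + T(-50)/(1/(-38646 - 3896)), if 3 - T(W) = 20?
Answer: 7399913015/10232 ≈ 7.2321e+5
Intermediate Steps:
T(W) = -17 (T(W) = 3 - 1*20 = 3 - 20 = -17)
-25266/20464 + T(-50)/(1/(-38646 - 3896)) = -25266/20464 - 17/(1/(-38646 - 3896)) = -25266*1/20464 - 17/(1/(-42542)) = -12633/10232 - 17/(-1/42542) = -12633/10232 - 17*(-42542) = -12633/10232 + 723214 = 7399913015/10232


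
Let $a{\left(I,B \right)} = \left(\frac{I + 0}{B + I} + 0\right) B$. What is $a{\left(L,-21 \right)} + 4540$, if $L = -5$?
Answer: $\frac{117935}{26} \approx 4536.0$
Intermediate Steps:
$a{\left(I,B \right)} = \frac{B I}{B + I}$ ($a{\left(I,B \right)} = \left(\frac{I}{B + I} + 0\right) B = \frac{I}{B + I} B = \frac{B I}{B + I}$)
$a{\left(L,-21 \right)} + 4540 = \left(-21\right) \left(-5\right) \frac{1}{-21 - 5} + 4540 = \left(-21\right) \left(-5\right) \frac{1}{-26} + 4540 = \left(-21\right) \left(-5\right) \left(- \frac{1}{26}\right) + 4540 = - \frac{105}{26} + 4540 = \frac{117935}{26}$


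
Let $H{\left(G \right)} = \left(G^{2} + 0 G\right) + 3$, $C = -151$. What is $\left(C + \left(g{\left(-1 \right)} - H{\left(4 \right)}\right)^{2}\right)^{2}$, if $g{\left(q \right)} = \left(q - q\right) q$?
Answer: $44100$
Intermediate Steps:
$H{\left(G \right)} = 3 + G^{2}$ ($H{\left(G \right)} = \left(G^{2} + 0\right) + 3 = G^{2} + 3 = 3 + G^{2}$)
$g{\left(q \right)} = 0$ ($g{\left(q \right)} = 0 q = 0$)
$\left(C + \left(g{\left(-1 \right)} - H{\left(4 \right)}\right)^{2}\right)^{2} = \left(-151 + \left(0 - \left(3 + 4^{2}\right)\right)^{2}\right)^{2} = \left(-151 + \left(0 - \left(3 + 16\right)\right)^{2}\right)^{2} = \left(-151 + \left(0 - 19\right)^{2}\right)^{2} = \left(-151 + \left(-19\right)^{2}\right)^{2} = \left(-151 + 361\right)^{2} = 210^{2} = 44100$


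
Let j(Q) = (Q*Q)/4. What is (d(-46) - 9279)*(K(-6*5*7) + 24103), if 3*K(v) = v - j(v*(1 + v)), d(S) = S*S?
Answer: 1149687587646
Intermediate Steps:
j(Q) = Q²/4 (j(Q) = Q²*(¼) = Q²/4)
d(S) = S²
K(v) = v/3 - v²*(1 + v)²/12 (K(v) = (v - (v*(1 + v))²/4)/3 = (v - v²*(1 + v)²/4)/3 = v/3 - v²*(1 + v)²/12)
(d(-46) - 9279)*(K(-6*5*7) + 24103) = ((-46)² - 9279)*((-6*5*7)*(4 - -6*5*7*(1 - 6*5*7)²)/12 + 24103) = (2116 - 9279)*((-30*7)*(4 - (-30*7)*(1 - 30*7)²)/12 + 24103) = -7163*((1/12)*(-210)*(4 - 1*(-210)*(1 - 210)²) + 24103) = -7163*((1/12)*(-210)*(4 - 1*(-210)*(-209)²) + 24103) = -7163*((1/12)*(-210)*(4 - 1*(-210)*43681) + 24103) = -7163*((1/12)*(-210)*(4 + 9173010) + 24103) = -7163*((1/12)*(-210)*9173014 + 24103) = -7163*(-160527745 + 24103) = -7163*(-160503642) = 1149687587646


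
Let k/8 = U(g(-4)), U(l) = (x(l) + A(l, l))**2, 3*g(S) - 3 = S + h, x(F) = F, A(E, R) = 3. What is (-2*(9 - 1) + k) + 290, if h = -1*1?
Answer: 2858/9 ≈ 317.56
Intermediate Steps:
h = -1
g(S) = 2/3 + S/3 (g(S) = 1 + (S - 1)/3 = 1 + (-1 + S)/3 = 1 + (-1/3 + S/3) = 2/3 + S/3)
U(l) = (3 + l)**2 (U(l) = (l + 3)**2 = (3 + l)**2)
k = 392/9 (k = 8*(3 + (2/3 + (1/3)*(-4)))**2 = 8*(3 + (2/3 - 4/3))**2 = 8*(3 - 2/3)**2 = 8*(7/3)**2 = 8*(49/9) = 392/9 ≈ 43.556)
(-2*(9 - 1) + k) + 290 = (-2*(9 - 1) + 392/9) + 290 = (-2*8 + 392/9) + 290 = (-16 + 392/9) + 290 = 248/9 + 290 = 2858/9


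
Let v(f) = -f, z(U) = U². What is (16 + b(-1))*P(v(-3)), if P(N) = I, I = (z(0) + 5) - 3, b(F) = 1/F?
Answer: 30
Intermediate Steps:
b(F) = 1/F
I = 2 (I = (0² + 5) - 3 = (0 + 5) - 3 = 5 - 3 = 2)
P(N) = 2
(16 + b(-1))*P(v(-3)) = (16 + 1/(-1))*2 = (16 - 1)*2 = 15*2 = 30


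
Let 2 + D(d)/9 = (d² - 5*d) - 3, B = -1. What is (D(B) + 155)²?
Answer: 26896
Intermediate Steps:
D(d) = -45 - 45*d + 9*d² (D(d) = -18 + 9*((d² - 5*d) - 3) = -18 + 9*(-3 + d² - 5*d) = -18 + (-27 - 45*d + 9*d²) = -45 - 45*d + 9*d²)
(D(B) + 155)² = ((-45 - 45*(-1) + 9*(-1)²) + 155)² = ((-45 + 45 + 9*1) + 155)² = ((-45 + 45 + 9) + 155)² = (9 + 155)² = 164² = 26896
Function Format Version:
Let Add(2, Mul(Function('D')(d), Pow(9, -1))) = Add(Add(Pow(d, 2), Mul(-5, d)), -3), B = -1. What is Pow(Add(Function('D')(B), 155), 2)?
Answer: 26896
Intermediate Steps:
Function('D')(d) = Add(-45, Mul(-45, d), Mul(9, Pow(d, 2))) (Function('D')(d) = Add(-18, Mul(9, Add(Add(Pow(d, 2), Mul(-5, d)), -3))) = Add(-18, Mul(9, Add(-3, Pow(d, 2), Mul(-5, d)))) = Add(-18, Add(-27, Mul(-45, d), Mul(9, Pow(d, 2)))) = Add(-45, Mul(-45, d), Mul(9, Pow(d, 2))))
Pow(Add(Function('D')(B), 155), 2) = Pow(Add(Add(-45, Mul(-45, -1), Mul(9, Pow(-1, 2))), 155), 2) = Pow(Add(Add(-45, 45, Mul(9, 1)), 155), 2) = Pow(Add(Add(-45, 45, 9), 155), 2) = Pow(Add(9, 155), 2) = Pow(164, 2) = 26896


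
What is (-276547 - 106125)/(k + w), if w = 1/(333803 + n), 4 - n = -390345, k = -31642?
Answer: 277112694144/22913617583 ≈ 12.094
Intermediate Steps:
n = 390349 (n = 4 - 1*(-390345) = 4 + 390345 = 390349)
w = 1/724152 (w = 1/(333803 + 390349) = 1/724152 ≈ 1.3809e-6)
(-276547 - 106125)/(k + w) = (-276547 - 106125)/(-31642 + 1/724152) = -382672/(-22913617583/724152) = -382672*(-724152/22913617583) = 277112694144/22913617583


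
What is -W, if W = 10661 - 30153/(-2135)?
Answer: -22791388/2135 ≈ -10675.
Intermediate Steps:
W = 22791388/2135 (W = 10661 - 30153*(-1)/2135 = 10661 - 1*(-30153/2135) = 10661 + 30153/2135 = 22791388/2135 ≈ 10675.)
-W = -1*22791388/2135 = -22791388/2135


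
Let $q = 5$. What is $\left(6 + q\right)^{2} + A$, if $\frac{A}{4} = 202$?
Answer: $929$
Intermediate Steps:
$A = 808$ ($A = 4 \cdot 202 = 808$)
$\left(6 + q\right)^{2} + A = \left(6 + 5\right)^{2} + 808 = 11^{2} + 808 = 121 + 808 = 929$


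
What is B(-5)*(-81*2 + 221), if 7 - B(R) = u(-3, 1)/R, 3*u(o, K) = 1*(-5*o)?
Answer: 472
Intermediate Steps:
u(o, K) = -5*o/3 (u(o, K) = (1*(-5*o))/3 = (-5*o)/3 = -5*o/3)
B(R) = 7 - 5/R (B(R) = 7 - (-5/3*(-3))/R = 7 - 5/R)
B(-5)*(-81*2 + 221) = (7 - 5/(-5))*(-81*2 + 221) = (7 - 5*(-⅕))*(-162 + 221) = (7 + 1)*59 = 8*59 = 472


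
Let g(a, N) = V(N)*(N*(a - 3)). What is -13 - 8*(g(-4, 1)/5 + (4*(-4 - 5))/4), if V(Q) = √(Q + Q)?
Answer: 59 + 56*√2/5 ≈ 74.839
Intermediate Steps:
V(Q) = √2*√Q (V(Q) = √(2*Q) = √2*√Q)
g(a, N) = √2*N^(3/2)*(-3 + a) (g(a, N) = (√2*√N)*(N*(a - 3)) = (√2*√N)*(N*(-3 + a)) = √2*N^(3/2)*(-3 + a))
-13 - 8*(g(-4, 1)/5 + (4*(-4 - 5))/4) = -13 - 8*((√2*1^(3/2)*(-3 - 4))/5 + (4*(-4 - 5))/4) = -13 - 8*((√2*1*(-7))*(⅕) + (4*(-9))*(¼)) = -13 - 8*(-7*√2*(⅕) - 36*¼) = -13 - 8*(-7*√2/5 - 9) = -13 - 8*(-9 - 7*√2/5) = -13 + (72 + 56*√2/5) = 59 + 56*√2/5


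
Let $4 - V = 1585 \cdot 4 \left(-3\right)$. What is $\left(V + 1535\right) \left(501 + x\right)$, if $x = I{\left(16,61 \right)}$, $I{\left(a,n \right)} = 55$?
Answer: $11430804$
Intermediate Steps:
$V = 19024$ ($V = 4 - 1585 \cdot 4 \left(-3\right) = 4 - 1585 \left(-12\right) = 4 - -19020 = 4 + 19020 = 19024$)
$x = 55$
$\left(V + 1535\right) \left(501 + x\right) = \left(19024 + 1535\right) \left(501 + 55\right) = 20559 \cdot 556 = 11430804$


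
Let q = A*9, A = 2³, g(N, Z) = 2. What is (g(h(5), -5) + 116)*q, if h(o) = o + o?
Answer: 8496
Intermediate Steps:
h(o) = 2*o
A = 8
q = 72 (q = 8*9 = 72)
(g(h(5), -5) + 116)*q = (2 + 116)*72 = 118*72 = 8496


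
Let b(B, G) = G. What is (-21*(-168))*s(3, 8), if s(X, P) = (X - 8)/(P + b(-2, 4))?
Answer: -1470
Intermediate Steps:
s(X, P) = (-8 + X)/(4 + P) (s(X, P) = (X - 8)/(P + 4) = (-8 + X)/(4 + P))
(-21*(-168))*s(3, 8) = (-21*(-168))*((-8 + 3)/(4 + 8)) = 3528*(-5/12) = -1470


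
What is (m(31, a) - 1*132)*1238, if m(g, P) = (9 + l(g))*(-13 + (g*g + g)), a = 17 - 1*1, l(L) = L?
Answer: 48316664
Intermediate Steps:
a = 16 (a = 17 - 1 = 16)
m(g, P) = (9 + g)*(-13 + g + g**2) (m(g, P) = (9 + g)*(-13 + (g*g + g)) = (9 + g)*(-13 + (g**2 + g)) = (9 + g)*(-13 + (g + g**2)) = (9 + g)*(-13 + g + g**2))
(m(31, a) - 1*132)*1238 = ((-117 + 31**3 - 4*31 + 10*31**2) - 1*132)*1238 = ((-117 + 29791 - 124 + 10*961) - 132)*1238 = ((-117 + 29791 - 124 + 9610) - 132)*1238 = (39160 - 132)*1238 = 39028*1238 = 48316664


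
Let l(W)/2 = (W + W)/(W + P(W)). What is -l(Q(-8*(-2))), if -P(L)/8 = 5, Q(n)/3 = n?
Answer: -24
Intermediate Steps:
Q(n) = 3*n
P(L) = -40 (P(L) = -8*5 = -40)
l(W) = 4*W/(-40 + W) (l(W) = 2*((W + W)/(W - 40)) = 2*((2*W)/(-40 + W)) = 2*(2*W/(-40 + W)) = 4*W/(-40 + W))
-l(Q(-8*(-2))) = -4*3*(-8*(-2))/(-40 + 3*(-8*(-2))) = -4*3*16/(-40 + 3*16) = -4*48/(-40 + 48) = -4*48/8 = -1*24 = -24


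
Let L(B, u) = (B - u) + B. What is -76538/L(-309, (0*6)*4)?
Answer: 38269/309 ≈ 123.85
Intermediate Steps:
L(B, u) = -u + 2*B
-76538/L(-309, (0*6)*4) = -76538/(-0*6*4 + 2*(-309)) = -76538/(-0*4 - 618) = -76538/(-1*0 - 618) = -76538/(0 - 618) = -76538/(-618) = -76538*(-1/618) = 38269/309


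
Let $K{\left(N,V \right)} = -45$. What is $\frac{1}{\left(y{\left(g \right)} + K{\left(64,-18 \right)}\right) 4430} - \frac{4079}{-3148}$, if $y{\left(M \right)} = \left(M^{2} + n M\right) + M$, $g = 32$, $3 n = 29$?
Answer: $\frac{35787580307}{27619340020} \approx 1.2957$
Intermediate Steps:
$n = \frac{29}{3}$ ($n = \frac{1}{3} \cdot 29 = \frac{29}{3} \approx 9.6667$)
$y{\left(M \right)} = M^{2} + \frac{32 M}{3}$ ($y{\left(M \right)} = \left(M^{2} + \frac{29 M}{3}\right) + M = M^{2} + \frac{32 M}{3}$)
$\frac{1}{\left(y{\left(g \right)} + K{\left(64,-18 \right)}\right) 4430} - \frac{4079}{-3148} = \frac{1}{\left(\frac{1}{3} \cdot 32 \left(32 + 3 \cdot 32\right) - 45\right) 4430} - \frac{4079}{-3148} = \frac{1}{\frac{1}{3} \cdot 32 \left(32 + 96\right) - 45} \cdot \frac{1}{4430} - - \frac{4079}{3148} = \frac{1}{\frac{1}{3} \cdot 32 \cdot 128 - 45} \cdot \frac{1}{4430} + \frac{4079}{3148} = \frac{1}{\frac{4096}{3} - 45} \cdot \frac{1}{4430} + \frac{4079}{3148} = \frac{1}{\frac{3961}{3}} \cdot \frac{1}{4430} + \frac{4079}{3148} = \frac{3}{3961} \cdot \frac{1}{4430} + \frac{4079}{3148} = \frac{3}{17547230} + \frac{4079}{3148} = \frac{35787580307}{27619340020}$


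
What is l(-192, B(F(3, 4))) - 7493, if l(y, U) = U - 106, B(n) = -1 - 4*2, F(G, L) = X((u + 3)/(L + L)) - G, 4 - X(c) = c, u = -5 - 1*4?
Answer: -7608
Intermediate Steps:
u = -9 (u = -5 - 4 = -9)
X(c) = 4 - c
F(G, L) = 4 - G + 3/L (F(G, L) = (4 - (-9 + 3)/(L + L)) - G = (4 - (-6)/(2*L)) - G = (4 - (-6)*1/(2*L)) - G = (4 - (-3)/L) - G = (4 + 3/L) - G = 4 - G + 3/L)
B(n) = -9 (B(n) = -1 - 8 = -9)
l(y, U) = -106 + U
l(-192, B(F(3, 4))) - 7493 = (-106 - 9) - 7493 = -115 - 7493 = -7608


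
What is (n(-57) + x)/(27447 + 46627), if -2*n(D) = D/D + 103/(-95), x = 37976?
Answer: 1803862/3518515 ≈ 0.51268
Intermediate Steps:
n(D) = 4/95 (n(D) = -(D/D + 103/(-95))/2 = -(1 + 103*(-1/95))/2 = -(1 - 103/95)/2 = -½*(-8/95) = 4/95)
(n(-57) + x)/(27447 + 46627) = (4/95 + 37976)/(27447 + 46627) = (3607724/95)/74074 = (3607724/95)*(1/74074) = 1803862/3518515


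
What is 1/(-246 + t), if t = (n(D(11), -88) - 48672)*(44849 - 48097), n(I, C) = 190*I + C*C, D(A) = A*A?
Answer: 1/58262378 ≈ 1.7164e-8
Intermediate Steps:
D(A) = A²
n(I, C) = C² + 190*I (n(I, C) = 190*I + C² = C² + 190*I)
t = 58262624 (t = (((-88)² + 190*11²) - 48672)*(44849 - 48097) = ((7744 + 190*121) - 48672)*(-3248) = ((7744 + 22990) - 48672)*(-3248) = (30734 - 48672)*(-3248) = -17938*(-3248) = 58262624)
1/(-246 + t) = 1/(-246 + 58262624) = 1/58262378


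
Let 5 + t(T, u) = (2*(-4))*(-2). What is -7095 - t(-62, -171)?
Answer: -7106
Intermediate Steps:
t(T, u) = 11 (t(T, u) = -5 + (2*(-4))*(-2) = -5 - 8*(-2) = -5 + 16 = 11)
-7095 - t(-62, -171) = -7095 - 1*11 = -7095 - 11 = -7106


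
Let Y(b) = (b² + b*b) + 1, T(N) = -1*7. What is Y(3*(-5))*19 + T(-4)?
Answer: 8562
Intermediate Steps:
T(N) = -7
Y(b) = 1 + 2*b² (Y(b) = (b² + b²) + 1 = 2*b² + 1 = 1 + 2*b²)
Y(3*(-5))*19 + T(-4) = (1 + 2*(3*(-5))²)*19 - 7 = (1 + 2*(-15)²)*19 - 7 = (1 + 2*225)*19 - 7 = (1 + 450)*19 - 7 = 451*19 - 7 = 8569 - 7 = 8562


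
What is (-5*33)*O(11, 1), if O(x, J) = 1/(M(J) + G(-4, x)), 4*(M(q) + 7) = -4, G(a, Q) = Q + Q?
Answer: -165/14 ≈ -11.786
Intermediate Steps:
G(a, Q) = 2*Q
M(q) = -8 (M(q) = -7 + (¼)*(-4) = -7 - 1 = -8)
O(x, J) = 1/(-8 + 2*x)
(-5*33)*O(11, 1) = (-5*33)*(1/(2*(-4 + 11))) = -165/(2*7) = -165*1/14 = -165/14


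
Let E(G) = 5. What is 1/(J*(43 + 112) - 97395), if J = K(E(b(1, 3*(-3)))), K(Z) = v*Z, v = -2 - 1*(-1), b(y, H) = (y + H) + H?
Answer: -1/98170 ≈ -1.0186e-5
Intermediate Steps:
b(y, H) = y + 2*H (b(y, H) = (H + y) + H = y + 2*H)
v = -1 (v = -2 + 1 = -1)
K(Z) = -Z
J = -5 (J = -1*5 = -5)
1/(J*(43 + 112) - 97395) = 1/(-5*(43 + 112) - 97395) = 1/(-5*155 - 97395) = 1/(-775 - 97395) = 1/(-98170) = -1/98170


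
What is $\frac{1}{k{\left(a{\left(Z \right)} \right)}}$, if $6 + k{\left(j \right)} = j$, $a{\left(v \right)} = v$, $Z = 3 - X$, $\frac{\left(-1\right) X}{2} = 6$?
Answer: $\frac{1}{9} \approx 0.11111$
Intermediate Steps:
$X = -12$ ($X = \left(-2\right) 6 = -12$)
$Z = 15$ ($Z = 3 - -12 = 3 + 12 = 15$)
$k{\left(j \right)} = -6 + j$
$\frac{1}{k{\left(a{\left(Z \right)} \right)}} = \frac{1}{-6 + 15} = \frac{1}{9}$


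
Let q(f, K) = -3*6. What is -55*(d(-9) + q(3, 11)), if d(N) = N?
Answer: 1485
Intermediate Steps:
q(f, K) = -18
-55*(d(-9) + q(3, 11)) = -55*(-9 - 18) = -55*(-27) = 1485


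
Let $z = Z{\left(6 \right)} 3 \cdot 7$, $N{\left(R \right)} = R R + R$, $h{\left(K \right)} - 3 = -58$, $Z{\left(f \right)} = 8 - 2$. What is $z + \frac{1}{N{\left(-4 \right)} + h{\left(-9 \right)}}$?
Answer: $\frac{5417}{43} \approx 125.98$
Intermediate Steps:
$Z{\left(f \right)} = 6$
$h{\left(K \right)} = -55$ ($h{\left(K \right)} = 3 - 58 = -55$)
$N{\left(R \right)} = R + R^{2}$ ($N{\left(R \right)} = R^{2} + R = R + R^{2}$)
$z = 126$ ($z = 6 \cdot 3 \cdot 7 = 6 \cdot 21 = 126$)
$z + \frac{1}{N{\left(-4 \right)} + h{\left(-9 \right)}} = 126 + \frac{1}{- 4 \left(1 - 4\right) - 55} = 126 + \frac{1}{\left(-4\right) \left(-3\right) - 55} = 126 + \frac{1}{12 - 55} = 126 + \frac{1}{-43} = 126 - \frac{1}{43} = \frac{5417}{43}$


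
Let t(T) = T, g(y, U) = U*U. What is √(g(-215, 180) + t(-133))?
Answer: √32267 ≈ 179.63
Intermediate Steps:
g(y, U) = U²
√(g(-215, 180) + t(-133)) = √(180² - 133) = √(32400 - 133) = √32267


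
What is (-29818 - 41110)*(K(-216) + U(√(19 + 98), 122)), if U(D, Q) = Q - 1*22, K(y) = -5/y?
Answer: -191549930/27 ≈ -7.0944e+6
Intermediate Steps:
U(D, Q) = -22 + Q (U(D, Q) = Q - 22 = -22 + Q)
(-29818 - 41110)*(K(-216) + U(√(19 + 98), 122)) = (-29818 - 41110)*(-5/(-216) + (-22 + 122)) = -70928*(-5*(-1/216) + 100) = -70928*(5/216 + 100) = -70928*21605/216 = -191549930/27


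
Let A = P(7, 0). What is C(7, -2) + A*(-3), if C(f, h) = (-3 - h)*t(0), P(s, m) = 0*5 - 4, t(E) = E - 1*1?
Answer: 13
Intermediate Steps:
t(E) = -1 + E (t(E) = E - 1 = -1 + E)
P(s, m) = -4 (P(s, m) = 0 - 4 = -4)
A = -4
C(f, h) = 3 + h (C(f, h) = (-3 - h)*(-1 + 0) = (-3 - h)*(-1) = 3 + h)
C(7, -2) + A*(-3) = (3 - 2) - 4*(-3) = 1 + 12 = 13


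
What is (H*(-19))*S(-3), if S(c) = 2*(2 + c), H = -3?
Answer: -114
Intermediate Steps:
S(c) = 4 + 2*c
(H*(-19))*S(-3) = (-3*(-19))*(4 + 2*(-3)) = 57*(4 - 6) = 57*(-2) = -114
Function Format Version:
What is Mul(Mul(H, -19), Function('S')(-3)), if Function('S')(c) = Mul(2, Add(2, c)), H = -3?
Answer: -114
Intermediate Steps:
Function('S')(c) = Add(4, Mul(2, c))
Mul(Mul(H, -19), Function('S')(-3)) = Mul(Mul(-3, -19), Add(4, Mul(2, -3))) = Mul(57, Add(4, -6)) = Mul(57, -2) = -114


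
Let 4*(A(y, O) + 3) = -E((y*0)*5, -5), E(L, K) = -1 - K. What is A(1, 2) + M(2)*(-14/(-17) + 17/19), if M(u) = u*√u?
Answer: -4 + 1110*√2/323 ≈ 0.85999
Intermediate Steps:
M(u) = u^(3/2)
A(y, O) = -4 (A(y, O) = -3 + (-(-1 - 1*(-5)))/4 = -3 + (-(-1 + 5))/4 = -3 + (-1*4)/4 = -3 + (¼)*(-4) = -3 - 1 = -4)
A(1, 2) + M(2)*(-14/(-17) + 17/19) = -4 + 2^(3/2)*(-14/(-17) + 17/19) = -4 + (2*√2)*(-14*(-1/17) + 17*(1/19)) = -4 + (2*√2)*(14/17 + 17/19) = -4 + (2*√2)*(555/323) = -4 + 1110*√2/323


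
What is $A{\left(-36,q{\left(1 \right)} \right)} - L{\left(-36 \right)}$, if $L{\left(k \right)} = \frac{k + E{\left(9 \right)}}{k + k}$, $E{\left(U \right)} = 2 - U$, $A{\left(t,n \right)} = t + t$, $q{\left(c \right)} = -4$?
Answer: $- \frac{5227}{72} \approx -72.597$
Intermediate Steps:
$A{\left(t,n \right)} = 2 t$
$L{\left(k \right)} = \frac{-7 + k}{2 k}$ ($L{\left(k \right)} = \frac{k + \left(2 - 9\right)}{k + k} = \frac{k + \left(2 - 9\right)}{2 k} = \left(k - 7\right) \frac{1}{2 k} = \left(-7 + k\right) \frac{1}{2 k} = \frac{-7 + k}{2 k}$)
$A{\left(-36,q{\left(1 \right)} \right)} - L{\left(-36 \right)} = 2 \left(-36\right) - \frac{-7 - 36}{2 \left(-36\right)} = -72 - \frac{1}{2} \left(- \frac{1}{36}\right) \left(-43\right) = -72 - \frac{43}{72} = - \frac{5227}{72}$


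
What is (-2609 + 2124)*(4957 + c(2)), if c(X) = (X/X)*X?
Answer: -2405115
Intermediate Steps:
c(X) = X (c(X) = 1*X = X)
(-2609 + 2124)*(4957 + c(2)) = (-2609 + 2124)*(4957 + 2) = -485*4959 = -2405115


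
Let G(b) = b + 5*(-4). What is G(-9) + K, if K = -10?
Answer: -39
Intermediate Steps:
G(b) = -20 + b (G(b) = b - 20 = -20 + b)
G(-9) + K = (-20 - 9) - 10 = -29 - 10 = -39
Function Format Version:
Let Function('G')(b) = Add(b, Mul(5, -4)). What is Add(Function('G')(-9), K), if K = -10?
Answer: -39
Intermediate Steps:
Function('G')(b) = Add(-20, b) (Function('G')(b) = Add(b, -20) = Add(-20, b))
Add(Function('G')(-9), K) = Add(Add(-20, -9), -10) = Add(-29, -10) = -39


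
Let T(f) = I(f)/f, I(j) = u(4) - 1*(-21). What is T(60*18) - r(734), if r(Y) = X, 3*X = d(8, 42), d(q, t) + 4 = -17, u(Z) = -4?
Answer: 7577/1080 ≈ 7.0157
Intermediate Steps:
d(q, t) = -21 (d(q, t) = -4 - 17 = -21)
X = -7 (X = (1/3)*(-21) = -7)
I(j) = 17 (I(j) = -4 - 1*(-21) = -4 + 21 = 17)
r(Y) = -7
T(f) = 17/f
T(60*18) - r(734) = 17/((60*18)) - 1*(-7) = 17/1080 + 7 = 7577/1080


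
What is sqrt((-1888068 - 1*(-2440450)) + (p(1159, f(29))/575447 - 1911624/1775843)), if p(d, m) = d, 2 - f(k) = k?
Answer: 3*sqrt(64093791015790274478465523239)/1021903526821 ≈ 743.22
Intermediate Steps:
f(k) = 2 - k
sqrt((-1888068 - 1*(-2440450)) + (p(1159, f(29))/575447 - 1911624/1775843)) = sqrt((-1888068 - 1*(-2440450)) + (1159/575447 - 1911624/1775843)) = sqrt((-1888068 + 2440450) + (1159*(1/575447) - 1911624*1/1775843)) = sqrt(552382 + (1159/575447 - 1911624/1775843)) = sqrt(552382 - 1097980093891/1021903526821) = sqrt(564480015972343731/1021903526821) = 3*sqrt(64093791015790274478465523239)/1021903526821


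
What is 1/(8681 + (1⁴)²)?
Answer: 1/8682 ≈ 0.00011518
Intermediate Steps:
1/(8681 + (1⁴)²) = 1/(8681 + 1²) = 1/(8681 + 1) = 1/8682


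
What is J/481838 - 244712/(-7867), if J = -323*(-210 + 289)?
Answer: 117710798417/3790619546 ≈ 31.053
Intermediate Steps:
J = -25517 (J = -323*79 = -25517)
J/481838 - 244712/(-7867) = -25517/481838 - 244712/(-7867) = -25517*1/481838 - 244712*(-1/7867) = -25517/481838 + 244712/7867 = 117710798417/3790619546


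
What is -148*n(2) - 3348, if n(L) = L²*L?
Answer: -4532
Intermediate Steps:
n(L) = L³
-148*n(2) - 3348 = -148*2³ - 3348 = -148*8 - 3348 = -1184 - 3348 = -4532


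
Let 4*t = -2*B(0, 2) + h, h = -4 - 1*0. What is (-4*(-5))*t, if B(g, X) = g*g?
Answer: -20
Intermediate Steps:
h = -4 (h = -4 + 0 = -4)
B(g, X) = g**2
t = -1 (t = (-2*0**2 - 4)/4 = (-2*0 - 4)/4 = (0 - 4)/4 = (1/4)*(-4) = -1)
(-4*(-5))*t = -4*(-5)*(-1) = 20*(-1) = -20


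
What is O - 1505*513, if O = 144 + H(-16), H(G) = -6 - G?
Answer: -771911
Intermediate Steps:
O = 154 (O = 144 + (-6 - 1*(-16)) = 144 + (-6 + 16) = 144 + 10 = 154)
O - 1505*513 = 154 - 1505*513 = 154 - 772065 = -771911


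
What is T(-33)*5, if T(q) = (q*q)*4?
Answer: 21780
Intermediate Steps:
T(q) = 4*q**2 (T(q) = q**2*4 = 4*q**2)
T(-33)*5 = (4*(-33)**2)*5 = (4*1089)*5 = 4356*5 = 21780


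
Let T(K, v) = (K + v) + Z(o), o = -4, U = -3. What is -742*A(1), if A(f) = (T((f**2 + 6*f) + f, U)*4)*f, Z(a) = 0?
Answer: -14840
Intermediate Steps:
T(K, v) = K + v (T(K, v) = (K + v) + 0 = K + v)
A(f) = f*(-12 + 4*f**2 + 28*f) (A(f) = ((((f**2 + 6*f) + f) - 3)*4)*f = (((f**2 + 7*f) - 3)*4)*f = ((-3 + f**2 + 7*f)*4)*f = (-12 + 4*f**2 + 28*f)*f = f*(-12 + 4*f**2 + 28*f))
-742*A(1) = -2968*(-3 + 1*(7 + 1)) = -2968*(-3 + 1*8) = -2968*(-3 + 8) = -2968*5 = -742*20 = -14840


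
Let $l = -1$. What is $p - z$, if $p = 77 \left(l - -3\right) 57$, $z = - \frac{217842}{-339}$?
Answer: $\frac{919300}{113} \approx 8135.4$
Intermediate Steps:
$z = \frac{72614}{113}$ ($z = \left(-217842\right) \left(- \frac{1}{339}\right) = \frac{72614}{113} \approx 642.6$)
$p = 8778$ ($p = 77 \left(-1 - -3\right) 57 = 77 \left(-1 + 3\right) 57 = 77 \cdot 2 \cdot 57 = 154 \cdot 57 = 8778$)
$p - z = 8778 - \frac{72614}{113} = \frac{919300}{113}$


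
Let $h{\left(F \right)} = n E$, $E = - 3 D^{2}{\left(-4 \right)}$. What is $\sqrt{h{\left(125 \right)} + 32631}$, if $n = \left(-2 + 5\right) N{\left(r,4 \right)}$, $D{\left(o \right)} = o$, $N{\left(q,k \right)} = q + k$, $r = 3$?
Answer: $\sqrt{31623} \approx 177.83$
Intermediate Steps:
$N{\left(q,k \right)} = k + q$
$E = -48$ ($E = - 3 \left(-4\right)^{2} = \left(-3\right) 16 = -48$)
$n = 21$ ($n = \left(-2 + 5\right) \left(4 + 3\right) = 3 \cdot 7 = 21$)
$h{\left(F \right)} = -1008$ ($h{\left(F \right)} = 21 \left(-48\right) = -1008$)
$\sqrt{h{\left(125 \right)} + 32631} = \sqrt{-1008 + 32631} = \sqrt{31623}$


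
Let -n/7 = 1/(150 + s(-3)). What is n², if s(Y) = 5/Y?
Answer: 441/198025 ≈ 0.0022270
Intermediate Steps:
n = -21/445 (n = -7/(150 + 5/(-3)) = -7/(150 + 5*(-⅓)) = -7/(150 - 5/3) = -7/445/3 = -7*3/445 = -21/445 ≈ -0.047191)
n² = (-21/445)² = 441/198025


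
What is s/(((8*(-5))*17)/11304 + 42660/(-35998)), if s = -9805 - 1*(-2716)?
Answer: 180291609243/31669205 ≈ 5693.0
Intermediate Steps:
s = -7089 (s = -9805 + 2716 = -7089)
s/(((8*(-5))*17)/11304 + 42660/(-35998)) = -7089/(((8*(-5))*17)/11304 + 42660/(-35998)) = -7089/(-40*17*(1/11304) + 42660*(-1/35998)) = -7089/(-680*1/11304 - 21330/17999) = -7089/(-85/1413 - 21330/17999) = -7089/(-31669205/25432587) = -7089*(-25432587/31669205) = 180291609243/31669205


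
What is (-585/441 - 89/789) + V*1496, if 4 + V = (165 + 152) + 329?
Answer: 37131205906/38661 ≈ 9.6043e+5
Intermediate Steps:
V = 642 (V = -4 + ((165 + 152) + 329) = -4 + (317 + 329) = -4 + 646 = 642)
(-585/441 - 89/789) + V*1496 = (-585/441 - 89/789) + 642*1496 = (-585*1/441 - 89*1/789) + 960432 = (-65/49 - 89/789) + 960432 = -55646/38661 + 960432 = 37131205906/38661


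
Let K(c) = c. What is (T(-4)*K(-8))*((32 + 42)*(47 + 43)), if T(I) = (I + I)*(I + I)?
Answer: -3409920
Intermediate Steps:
T(I) = 4*I² (T(I) = (2*I)*(2*I) = 4*I²)
(T(-4)*K(-8))*((32 + 42)*(47 + 43)) = ((4*(-4)²)*(-8))*((32 + 42)*(47 + 43)) = ((4*16)*(-8))*(74*90) = (64*(-8))*6660 = -512*6660 = -3409920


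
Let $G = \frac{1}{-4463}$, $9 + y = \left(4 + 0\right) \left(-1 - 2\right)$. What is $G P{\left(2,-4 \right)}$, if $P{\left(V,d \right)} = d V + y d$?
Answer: $- \frac{76}{4463} \approx -0.017029$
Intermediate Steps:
$y = -21$ ($y = -9 + \left(4 + 0\right) \left(-1 - 2\right) = -9 + 4 \left(-3\right) = -9 - 12 = -21$)
$P{\left(V,d \right)} = - 21 d + V d$ ($P{\left(V,d \right)} = d V - 21 d = V d - 21 d = - 21 d + V d$)
$G = - \frac{1}{4463} \approx -0.00022406$
$G P{\left(2,-4 \right)} = - \frac{\left(-4\right) \left(-21 + 2\right)}{4463} = - \frac{\left(-4\right) \left(-19\right)}{4463} = \left(- \frac{1}{4463}\right) 76 = - \frac{76}{4463}$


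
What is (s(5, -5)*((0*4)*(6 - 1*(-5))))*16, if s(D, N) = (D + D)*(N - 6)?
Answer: 0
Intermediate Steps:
s(D, N) = 2*D*(-6 + N) (s(D, N) = (2*D)*(-6 + N) = 2*D*(-6 + N))
(s(5, -5)*((0*4)*(6 - 1*(-5))))*16 = ((2*5*(-6 - 5))*((0*4)*(6 - 1*(-5))))*16 = ((2*5*(-11))*(0*(6 + 5)))*16 = -0*11*16 = -110*0*16 = 0*16 = 0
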